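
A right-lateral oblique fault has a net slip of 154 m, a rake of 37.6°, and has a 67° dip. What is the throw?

dip-slip = net slip × sin(rake) = 154 m × sin(37.6°) = 93.96 m
throw = dip-slip × sin(dip) = 93.96 × sin(67°) = 86.5 m

86.5 m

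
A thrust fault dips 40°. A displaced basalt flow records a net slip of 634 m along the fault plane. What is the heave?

heave = dip-slip × cos(dip) = 634 m × cos(40°) = 486 m

486 m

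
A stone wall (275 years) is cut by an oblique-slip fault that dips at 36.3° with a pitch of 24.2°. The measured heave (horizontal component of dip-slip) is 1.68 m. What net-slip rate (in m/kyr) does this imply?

18.5 m/kyr

dip-slip = heave / cos(dip) = 1.68 / cos(36.3°) = 2.085 m
net slip = dip-slip / sin(rake) = 2.085 / sin(24.2°) = 5.085 m
rate = 5.085 m / 275 years = 0.0185 m/yr = 18.5 m/kyr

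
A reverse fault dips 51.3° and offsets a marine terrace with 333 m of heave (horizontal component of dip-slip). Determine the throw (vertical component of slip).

throw = heave × tan(dip) = 333 × tan(51.3°) = 416 m

416 m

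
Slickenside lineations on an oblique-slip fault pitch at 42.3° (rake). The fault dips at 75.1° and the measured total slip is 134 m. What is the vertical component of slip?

dip-slip = net slip × sin(rake) = 134 m × sin(42.3°) = 90.18 m
throw = dip-slip × sin(dip) = 90.18 × sin(75.1°) = 87.2 m

87.2 m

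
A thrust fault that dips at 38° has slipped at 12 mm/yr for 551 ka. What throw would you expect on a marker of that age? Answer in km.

dip-slip = rate × time = 12 mm/yr × 551 ka = 6612 m
throw = dip-slip × sin(dip) = 6612 × sin(38°) = 4070 m = 4.07 km

4.07 km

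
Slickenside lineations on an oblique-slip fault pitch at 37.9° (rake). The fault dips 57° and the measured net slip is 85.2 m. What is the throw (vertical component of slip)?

dip-slip = net slip × sin(rake) = 85.2 m × sin(37.9°) = 52.34 m
throw = dip-slip × sin(dip) = 52.34 × sin(57°) = 43.9 m

43.9 m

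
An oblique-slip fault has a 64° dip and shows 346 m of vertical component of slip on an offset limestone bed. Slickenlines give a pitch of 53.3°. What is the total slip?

dip-slip = throw / sin(dip) = 346 / sin(64°) = 385 m
net slip = dip-slip / sin(rake) = 385 / sin(53.3°) = 480 m

480 m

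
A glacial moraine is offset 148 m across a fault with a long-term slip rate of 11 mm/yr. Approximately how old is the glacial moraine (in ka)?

age = offset / rate = 148 m / (11 mm/yr) = 13500 yr = 13.5 ka

13.5 ka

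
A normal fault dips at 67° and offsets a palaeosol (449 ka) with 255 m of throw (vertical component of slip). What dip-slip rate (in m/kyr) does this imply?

0.617 m/kyr

dip-slip = throw / sin(dip) = 255 m / sin(67°) = 277 m
rate = 277 m / 449 ka = 0.000617 m/yr = 0.617 m/kyr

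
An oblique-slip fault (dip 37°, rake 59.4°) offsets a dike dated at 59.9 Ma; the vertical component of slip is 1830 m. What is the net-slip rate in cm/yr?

dip-slip = throw / sin(dip) = 1830 / sin(37°) = 3041 m
net slip = dip-slip / sin(rake) = 3041 / sin(59.4°) = 3533 m
rate = 3533 m / 59.9 Ma = 0.0000590 m/yr = 0.00590 cm/yr

0.00590 cm/yr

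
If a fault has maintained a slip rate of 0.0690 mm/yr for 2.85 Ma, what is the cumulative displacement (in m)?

197 m

slip = rate × time = 0.0690 mm/yr × 2.85 Ma = 197 m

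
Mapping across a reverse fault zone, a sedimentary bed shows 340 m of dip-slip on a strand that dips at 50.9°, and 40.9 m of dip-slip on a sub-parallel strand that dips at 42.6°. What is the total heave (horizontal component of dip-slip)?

heave_A = 340 × cos(50.9°) = 214.4 m
heave_B = 40.9 × cos(42.6°) = 30.11 m
total = 214.4 + 30.11 = 245 m

245 m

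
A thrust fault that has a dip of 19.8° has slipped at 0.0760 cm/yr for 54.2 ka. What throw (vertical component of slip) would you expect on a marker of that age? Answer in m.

14 m

dip-slip = rate × time = 0.0760 cm/yr × 54.2 ka = 41.19 m
throw = dip-slip × sin(dip) = 41.19 × sin(19.8°) = 14 m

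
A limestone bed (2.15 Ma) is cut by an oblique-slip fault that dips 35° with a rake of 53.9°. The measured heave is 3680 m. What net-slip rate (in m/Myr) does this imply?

dip-slip = heave / cos(dip) = 3680 / cos(35°) = 4492 m
net slip = dip-slip / sin(rake) = 4492 / sin(53.9°) = 5560 m
rate = 5560 m / 2.15 Ma = 0.00259 m/yr = 2590 m/Myr

2590 m/Myr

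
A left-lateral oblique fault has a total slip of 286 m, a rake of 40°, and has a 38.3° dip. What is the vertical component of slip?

dip-slip = net slip × sin(rake) = 286 m × sin(40°) = 183.8 m
throw = dip-slip × sin(dip) = 183.8 × sin(38.3°) = 114 m

114 m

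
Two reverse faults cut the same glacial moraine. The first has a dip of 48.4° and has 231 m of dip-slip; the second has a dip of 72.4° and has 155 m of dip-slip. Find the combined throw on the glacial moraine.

throw_A = 231 × sin(48.4°) = 172.7 m
throw_B = 155 × sin(72.4°) = 147.7 m
total = 172.7 + 147.7 = 320 m

320 m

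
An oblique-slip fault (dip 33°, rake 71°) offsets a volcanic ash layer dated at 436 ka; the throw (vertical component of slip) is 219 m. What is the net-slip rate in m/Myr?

975 m/Myr

dip-slip = throw / sin(dip) = 219 / sin(33°) = 402.1 m
net slip = dip-slip / sin(rake) = 402.1 / sin(71°) = 425.3 m
rate = 425.3 m / 436 ka = 0.000975 m/yr = 975 m/Myr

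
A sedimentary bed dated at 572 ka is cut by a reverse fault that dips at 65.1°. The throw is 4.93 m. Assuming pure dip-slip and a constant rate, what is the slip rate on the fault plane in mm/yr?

dip-slip = throw / sin(dip) = 4.93 m / sin(65.1°) = 5.435 m
rate = 5.435 m / 572 ka = 0.00000950 m/yr = 0.00950 mm/yr

0.00950 mm/yr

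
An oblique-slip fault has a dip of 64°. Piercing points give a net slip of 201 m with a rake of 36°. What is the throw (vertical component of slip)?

dip-slip = net slip × sin(rake) = 201 m × sin(36°) = 118.1 m
throw = dip-slip × sin(dip) = 118.1 × sin(64°) = 106 m

106 m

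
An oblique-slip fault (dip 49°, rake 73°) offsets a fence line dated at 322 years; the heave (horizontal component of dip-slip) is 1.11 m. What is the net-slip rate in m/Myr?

5490 m/Myr

dip-slip = heave / cos(dip) = 1.11 / cos(49°) = 1.692 m
net slip = dip-slip / sin(rake) = 1.692 / sin(73°) = 1.769 m
rate = 1.769 m / 322 years = 0.00549 m/yr = 5490 m/Myr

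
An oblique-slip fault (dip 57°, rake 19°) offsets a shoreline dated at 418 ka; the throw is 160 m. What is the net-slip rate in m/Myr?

1400 m/Myr

dip-slip = throw / sin(dip) = 160 / sin(57°) = 190.8 m
net slip = dip-slip / sin(rake) = 190.8 / sin(19°) = 586 m
rate = 586 m / 418 ka = 0.00140 m/yr = 1400 m/Myr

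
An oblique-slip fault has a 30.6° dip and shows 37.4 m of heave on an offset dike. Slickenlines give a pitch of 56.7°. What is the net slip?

52 m

dip-slip = heave / cos(dip) = 37.4 / cos(30.6°) = 43.45 m
net slip = dip-slip / sin(rake) = 43.45 / sin(56.7°) = 52 m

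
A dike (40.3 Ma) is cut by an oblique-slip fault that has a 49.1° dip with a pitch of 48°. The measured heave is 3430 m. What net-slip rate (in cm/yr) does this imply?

dip-slip = heave / cos(dip) = 3430 / cos(49.1°) = 5239 m
net slip = dip-slip / sin(rake) = 5239 / sin(48°) = 7049 m
rate = 7049 m / 40.3 Ma = 0.000175 m/yr = 0.0175 cm/yr

0.0175 cm/yr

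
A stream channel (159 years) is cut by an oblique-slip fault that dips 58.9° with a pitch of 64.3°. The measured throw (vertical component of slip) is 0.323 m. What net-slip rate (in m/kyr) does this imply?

2.63 m/kyr

dip-slip = throw / sin(dip) = 0.323 / sin(58.9°) = 0.3772 m
net slip = dip-slip / sin(rake) = 0.3772 / sin(64.3°) = 0.4186 m
rate = 0.4186 m / 159 years = 0.00263 m/yr = 2.63 m/kyr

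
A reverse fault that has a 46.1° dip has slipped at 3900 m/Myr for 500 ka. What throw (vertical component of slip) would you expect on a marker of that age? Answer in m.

1410 m

dip-slip = rate × time = 3900 m/Myr × 500 ka = 1950 m
throw = dip-slip × sin(dip) = 1950 × sin(46.1°) = 1410 m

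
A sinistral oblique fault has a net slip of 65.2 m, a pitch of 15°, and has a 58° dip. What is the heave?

8.94 m

dip-slip = net slip × sin(rake) = 65.2 m × sin(15°) = 16.88 m
heave = dip-slip × cos(dip) = 16.88 × cos(58°) = 8.94 m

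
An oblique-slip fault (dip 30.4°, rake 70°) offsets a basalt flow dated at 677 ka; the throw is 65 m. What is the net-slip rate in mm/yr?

0.202 mm/yr

dip-slip = throw / sin(dip) = 65 / sin(30.4°) = 128.4 m
net slip = dip-slip / sin(rake) = 128.4 / sin(70°) = 136.7 m
rate = 136.7 m / 677 ka = 0.000202 m/yr = 0.202 mm/yr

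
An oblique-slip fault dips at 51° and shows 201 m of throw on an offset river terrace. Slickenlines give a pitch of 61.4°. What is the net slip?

dip-slip = throw / sin(dip) = 201 / sin(51°) = 258.6 m
net slip = dip-slip / sin(rake) = 258.6 / sin(61.4°) = 295 m

295 m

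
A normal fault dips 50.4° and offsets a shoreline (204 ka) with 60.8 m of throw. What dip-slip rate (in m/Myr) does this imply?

387 m/Myr

dip-slip = throw / sin(dip) = 60.8 m / sin(50.4°) = 78.91 m
rate = 78.91 m / 204 ka = 0.000387 m/yr = 387 m/Myr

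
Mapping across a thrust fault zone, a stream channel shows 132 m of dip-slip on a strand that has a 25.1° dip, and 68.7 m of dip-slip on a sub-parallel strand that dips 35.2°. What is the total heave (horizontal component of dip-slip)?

heave_A = 132 × cos(25.1°) = 119.5 m
heave_B = 68.7 × cos(35.2°) = 56.14 m
total = 119.5 + 56.14 = 176 m

176 m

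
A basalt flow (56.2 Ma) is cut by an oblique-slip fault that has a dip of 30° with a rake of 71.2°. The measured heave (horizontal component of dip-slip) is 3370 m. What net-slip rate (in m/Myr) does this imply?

dip-slip = heave / cos(dip) = 3370 / cos(30°) = 3891 m
net slip = dip-slip / sin(rake) = 3891 / sin(71.2°) = 4111 m
rate = 4111 m / 56.2 Ma = 0.0000731 m/yr = 73.1 m/Myr

73.1 m/Myr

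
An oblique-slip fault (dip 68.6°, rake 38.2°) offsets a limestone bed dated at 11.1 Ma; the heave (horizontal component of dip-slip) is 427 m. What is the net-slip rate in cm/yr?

0.0170 cm/yr

dip-slip = heave / cos(dip) = 427 / cos(68.6°) = 1170 m
net slip = dip-slip / sin(rake) = 1170 / sin(38.2°) = 1892 m
rate = 1892 m / 11.1 Ma = 0.000170 m/yr = 0.0170 cm/yr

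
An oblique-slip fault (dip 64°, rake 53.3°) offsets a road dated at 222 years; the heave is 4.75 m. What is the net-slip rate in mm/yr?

dip-slip = heave / cos(dip) = 4.75 / cos(64°) = 10.84 m
net slip = dip-slip / sin(rake) = 10.84 / sin(53.3°) = 13.51 m
rate = 13.51 m / 222 years = 0.0609 m/yr = 60.9 mm/yr

60.9 mm/yr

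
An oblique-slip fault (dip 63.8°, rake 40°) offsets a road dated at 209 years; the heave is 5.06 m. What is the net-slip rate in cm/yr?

8.53 cm/yr

dip-slip = heave / cos(dip) = 5.06 / cos(63.8°) = 11.46 m
net slip = dip-slip / sin(rake) = 11.46 / sin(40°) = 17.83 m
rate = 17.83 m / 209 years = 0.0853 m/yr = 8.53 cm/yr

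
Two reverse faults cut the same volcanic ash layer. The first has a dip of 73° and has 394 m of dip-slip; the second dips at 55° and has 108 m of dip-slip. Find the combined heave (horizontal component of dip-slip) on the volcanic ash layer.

heave_A = 394 × cos(73°) = 115.2 m
heave_B = 108 × cos(55°) = 61.95 m
total = 115.2 + 61.95 = 177 m

177 m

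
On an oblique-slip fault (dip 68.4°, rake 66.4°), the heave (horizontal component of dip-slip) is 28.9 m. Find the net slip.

85.7 m

dip-slip = heave / cos(dip) = 28.9 / cos(68.4°) = 78.51 m
net slip = dip-slip / sin(rake) = 78.51 / sin(66.4°) = 85.7 m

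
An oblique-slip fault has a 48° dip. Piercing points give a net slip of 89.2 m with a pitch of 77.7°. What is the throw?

dip-slip = net slip × sin(rake) = 89.2 m × sin(77.7°) = 87.15 m
throw = dip-slip × sin(dip) = 87.15 × sin(48°) = 64.8 m

64.8 m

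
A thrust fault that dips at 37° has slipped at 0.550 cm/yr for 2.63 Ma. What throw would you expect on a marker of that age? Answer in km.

dip-slip = rate × time = 0.550 cm/yr × 2.63 Ma = 14470 m
throw = dip-slip × sin(dip) = 14470 × sin(37°) = 8710 m = 8.71 km

8.71 km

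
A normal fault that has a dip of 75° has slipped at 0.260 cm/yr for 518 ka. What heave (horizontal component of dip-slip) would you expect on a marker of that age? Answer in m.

349 m

dip-slip = rate × time = 0.260 cm/yr × 518 ka = 1347 m
heave = dip-slip × cos(dip) = 1347 × cos(75°) = 349 m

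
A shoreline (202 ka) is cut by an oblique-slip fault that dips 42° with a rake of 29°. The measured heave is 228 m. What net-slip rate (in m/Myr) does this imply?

3130 m/Myr

dip-slip = heave / cos(dip) = 228 / cos(42°) = 306.8 m
net slip = dip-slip / sin(rake) = 306.8 / sin(29°) = 632.8 m
rate = 632.8 m / 202 ka = 0.00313 m/yr = 3130 m/Myr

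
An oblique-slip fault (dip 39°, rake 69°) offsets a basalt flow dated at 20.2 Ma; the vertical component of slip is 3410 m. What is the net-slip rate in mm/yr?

dip-slip = throw / sin(dip) = 3410 / sin(39°) = 5419 m
net slip = dip-slip / sin(rake) = 5419 / sin(69°) = 5804 m
rate = 5804 m / 20.2 Ma = 0.000287 m/yr = 0.287 mm/yr

0.287 mm/yr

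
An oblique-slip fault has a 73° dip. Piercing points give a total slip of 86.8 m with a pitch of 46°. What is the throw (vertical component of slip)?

59.7 m

dip-slip = net slip × sin(rake) = 86.8 m × sin(46°) = 62.44 m
throw = dip-slip × sin(dip) = 62.44 × sin(73°) = 59.7 m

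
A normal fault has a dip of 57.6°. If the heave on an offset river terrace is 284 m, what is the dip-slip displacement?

530 m

dip-slip = heave / cos(dip) = 284 / cos(57.6°) = 530 m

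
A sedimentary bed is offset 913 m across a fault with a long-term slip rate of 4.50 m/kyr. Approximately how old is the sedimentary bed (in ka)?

age = offset / rate = 913 m / (4.50 m/kyr) = 203000 yr = 203 ka

203 ka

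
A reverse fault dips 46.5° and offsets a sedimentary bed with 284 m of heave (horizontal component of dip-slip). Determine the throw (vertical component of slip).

299 m

throw = heave × tan(dip) = 284 × tan(46.5°) = 299 m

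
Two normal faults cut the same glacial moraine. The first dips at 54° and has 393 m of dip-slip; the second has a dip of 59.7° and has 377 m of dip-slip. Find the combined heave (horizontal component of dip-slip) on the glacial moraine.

heave_A = 393 × cos(54°) = 231 m
heave_B = 377 × cos(59.7°) = 190.2 m
total = 231 + 190.2 = 421 m

421 m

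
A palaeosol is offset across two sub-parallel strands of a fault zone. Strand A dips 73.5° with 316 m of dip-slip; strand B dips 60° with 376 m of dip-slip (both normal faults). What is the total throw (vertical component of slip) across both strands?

629 m

throw_A = 316 × sin(73.5°) = 303 m
throw_B = 376 × sin(60°) = 325.6 m
total = 303 + 325.6 = 629 m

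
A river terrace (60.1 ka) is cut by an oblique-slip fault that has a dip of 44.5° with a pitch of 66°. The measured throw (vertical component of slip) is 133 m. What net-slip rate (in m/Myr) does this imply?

3460 m/Myr

dip-slip = throw / sin(dip) = 133 / sin(44.5°) = 189.8 m
net slip = dip-slip / sin(rake) = 189.8 / sin(66°) = 207.7 m
rate = 207.7 m / 60.1 ka = 0.00346 m/yr = 3460 m/Myr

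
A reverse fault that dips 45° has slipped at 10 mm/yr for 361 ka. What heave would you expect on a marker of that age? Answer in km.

dip-slip = rate × time = 10 mm/yr × 361 ka = 3610 m
heave = dip-slip × cos(dip) = 3610 × cos(45°) = 2550 m = 2.55 km

2.55 km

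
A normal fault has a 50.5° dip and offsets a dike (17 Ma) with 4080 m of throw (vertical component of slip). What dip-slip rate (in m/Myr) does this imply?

dip-slip = throw / sin(dip) = 4080 m / sin(50.5°) = 5288 m
rate = 5288 m / 17 Ma = 0.000311 m/yr = 311 m/Myr

311 m/Myr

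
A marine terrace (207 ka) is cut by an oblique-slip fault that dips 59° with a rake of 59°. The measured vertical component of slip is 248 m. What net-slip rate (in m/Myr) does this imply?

dip-slip = throw / sin(dip) = 248 / sin(59°) = 289.3 m
net slip = dip-slip / sin(rake) = 289.3 / sin(59°) = 337.5 m
rate = 337.5 m / 207 ka = 0.00163 m/yr = 1630 m/Myr

1630 m/Myr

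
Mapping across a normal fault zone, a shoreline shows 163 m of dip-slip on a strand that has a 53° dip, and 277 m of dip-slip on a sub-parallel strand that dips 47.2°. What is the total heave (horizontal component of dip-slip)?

286 m

heave_A = 163 × cos(53°) = 98.10 m
heave_B = 277 × cos(47.2°) = 188.2 m
total = 98.10 + 188.2 = 286 m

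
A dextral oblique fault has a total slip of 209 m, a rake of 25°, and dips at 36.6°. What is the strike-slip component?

189 m

strike-slip = net slip × cos(rake) = 209 m × cos(25°) = 189 m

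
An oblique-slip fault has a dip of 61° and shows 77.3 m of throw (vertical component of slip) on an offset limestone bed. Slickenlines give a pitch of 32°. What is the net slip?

dip-slip = throw / sin(dip) = 77.3 / sin(61°) = 88.38 m
net slip = dip-slip / sin(rake) = 88.38 / sin(32°) = 167 m

167 m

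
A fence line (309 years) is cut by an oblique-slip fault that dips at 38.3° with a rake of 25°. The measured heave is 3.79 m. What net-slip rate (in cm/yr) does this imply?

dip-slip = heave / cos(dip) = 3.79 / cos(38.3°) = 4.829 m
net slip = dip-slip / sin(rake) = 4.829 / sin(25°) = 11.43 m
rate = 11.43 m / 309 years = 0.0370 m/yr = 3.70 cm/yr

3.70 cm/yr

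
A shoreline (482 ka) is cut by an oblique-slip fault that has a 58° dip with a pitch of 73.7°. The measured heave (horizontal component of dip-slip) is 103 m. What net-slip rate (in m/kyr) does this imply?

dip-slip = heave / cos(dip) = 103 / cos(58°) = 194.4 m
net slip = dip-slip / sin(rake) = 194.4 / sin(73.7°) = 202.5 m
rate = 202.5 m / 482 ka = 0.000420 m/yr = 0.420 m/kyr

0.420 m/kyr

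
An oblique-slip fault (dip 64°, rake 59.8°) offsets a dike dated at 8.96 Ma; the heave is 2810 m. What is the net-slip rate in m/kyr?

dip-slip = heave / cos(dip) = 2810 / cos(64°) = 6410 m
net slip = dip-slip / sin(rake) = 6410 / sin(59.8°) = 7417 m
rate = 7417 m / 8.96 Ma = 0.000828 m/yr = 0.828 m/kyr

0.828 m/kyr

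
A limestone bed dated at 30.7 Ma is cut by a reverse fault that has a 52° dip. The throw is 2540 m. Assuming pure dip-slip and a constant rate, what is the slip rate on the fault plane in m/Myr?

105 m/Myr

dip-slip = throw / sin(dip) = 2540 m / sin(52°) = 3223 m
rate = 3223 m / 30.7 Ma = 0.000105 m/yr = 105 m/Myr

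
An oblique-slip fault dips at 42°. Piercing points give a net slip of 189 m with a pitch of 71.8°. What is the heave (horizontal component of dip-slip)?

133 m

dip-slip = net slip × sin(rake) = 189 m × sin(71.8°) = 179.5 m
heave = dip-slip × cos(dip) = 179.5 × cos(42°) = 133 m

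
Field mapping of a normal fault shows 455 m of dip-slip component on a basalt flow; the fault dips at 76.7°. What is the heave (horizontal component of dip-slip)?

heave = dip-slip × cos(dip) = 455 m × cos(76.7°) = 105 m

105 m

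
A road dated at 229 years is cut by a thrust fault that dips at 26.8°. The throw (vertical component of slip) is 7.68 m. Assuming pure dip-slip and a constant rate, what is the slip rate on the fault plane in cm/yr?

7.44 cm/yr

dip-slip = throw / sin(dip) = 7.68 m / sin(26.8°) = 17.03 m
rate = 17.03 m / 229 years = 0.0744 m/yr = 7.44 cm/yr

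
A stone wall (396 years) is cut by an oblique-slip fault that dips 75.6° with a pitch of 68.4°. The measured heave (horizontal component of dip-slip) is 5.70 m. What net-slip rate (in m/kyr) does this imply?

62.3 m/kyr

dip-slip = heave / cos(dip) = 5.70 / cos(75.6°) = 22.92 m
net slip = dip-slip / sin(rake) = 22.92 / sin(68.4°) = 24.65 m
rate = 24.65 m / 396 years = 0.0623 m/yr = 62.3 m/kyr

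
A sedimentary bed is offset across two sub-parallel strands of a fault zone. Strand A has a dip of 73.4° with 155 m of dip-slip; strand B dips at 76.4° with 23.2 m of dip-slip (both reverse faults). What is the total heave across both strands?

49.7 m

heave_A = 155 × cos(73.4°) = 44.28 m
heave_B = 23.2 × cos(76.4°) = 5.455 m
total = 44.28 + 5.455 = 49.7 m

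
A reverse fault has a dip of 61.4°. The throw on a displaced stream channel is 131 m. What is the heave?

71.4 m

heave = throw / tan(dip) = 131 / tan(61.4°) = 71.4 m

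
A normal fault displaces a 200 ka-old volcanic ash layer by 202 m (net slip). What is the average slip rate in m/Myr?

1010 m/Myr

rate = 202 m / 200 ka = 0.00101 m/yr = 1010 m/Myr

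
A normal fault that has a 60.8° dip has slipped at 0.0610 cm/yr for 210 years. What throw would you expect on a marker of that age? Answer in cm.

dip-slip = rate × time = 0.0610 cm/yr × 210 years = 0.1281 m
throw = dip-slip × sin(dip) = 0.1281 × sin(60.8°) = 0.112 m = 11.2 cm

11.2 cm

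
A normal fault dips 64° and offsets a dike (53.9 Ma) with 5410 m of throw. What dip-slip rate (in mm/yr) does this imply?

dip-slip = throw / sin(dip) = 5410 m / sin(64°) = 6019 m
rate = 6019 m / 53.9 Ma = 0.000112 m/yr = 0.112 mm/yr

0.112 mm/yr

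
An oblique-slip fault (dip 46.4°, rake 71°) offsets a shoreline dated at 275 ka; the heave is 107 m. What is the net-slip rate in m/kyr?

dip-slip = heave / cos(dip) = 107 / cos(46.4°) = 155.2 m
net slip = dip-slip / sin(rake) = 155.2 / sin(71°) = 164.1 m
rate = 164.1 m / 275 ka = 0.000597 m/yr = 0.597 m/kyr

0.597 m/kyr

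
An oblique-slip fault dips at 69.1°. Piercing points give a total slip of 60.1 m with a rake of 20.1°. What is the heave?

7.37 m

dip-slip = net slip × sin(rake) = 60.1 m × sin(20.1°) = 20.65 m
heave = dip-slip × cos(dip) = 20.65 × cos(69.1°) = 7.37 m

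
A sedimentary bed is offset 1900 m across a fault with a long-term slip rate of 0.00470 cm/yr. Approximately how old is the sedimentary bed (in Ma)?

40.4 Ma

age = offset / rate = 1900 m / (0.00470 cm/yr) = 4.04e+07 yr = 40.4 Ma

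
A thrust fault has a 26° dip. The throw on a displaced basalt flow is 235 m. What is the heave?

heave = throw / tan(dip) = 235 / tan(26°) = 482 m

482 m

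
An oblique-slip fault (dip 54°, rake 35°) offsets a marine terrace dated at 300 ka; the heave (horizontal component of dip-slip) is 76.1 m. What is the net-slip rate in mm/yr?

dip-slip = heave / cos(dip) = 76.1 / cos(54°) = 129.5 m
net slip = dip-slip / sin(rake) = 129.5 / sin(35°) = 225.7 m
rate = 225.7 m / 300 ka = 0.000752 m/yr = 0.752 mm/yr

0.752 mm/yr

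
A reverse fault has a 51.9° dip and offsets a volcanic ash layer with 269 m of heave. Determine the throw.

throw = heave × tan(dip) = 269 × tan(51.9°) = 343 m

343 m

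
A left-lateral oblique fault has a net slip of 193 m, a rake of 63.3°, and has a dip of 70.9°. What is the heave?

dip-slip = net slip × sin(rake) = 193 m × sin(63.3°) = 172.4 m
heave = dip-slip × cos(dip) = 172.4 × cos(70.9°) = 56.4 m

56.4 m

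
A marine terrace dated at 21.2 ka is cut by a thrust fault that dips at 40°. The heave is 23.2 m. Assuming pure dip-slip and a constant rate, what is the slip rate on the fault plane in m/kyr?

1.43 m/kyr

dip-slip = heave / cos(dip) = 23.2 m / cos(40°) = 30.29 m
rate = 30.29 m / 21.2 ka = 0.00143 m/yr = 1.43 m/kyr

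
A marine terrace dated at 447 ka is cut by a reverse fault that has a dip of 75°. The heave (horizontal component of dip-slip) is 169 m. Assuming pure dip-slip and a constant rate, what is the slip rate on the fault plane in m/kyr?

1.46 m/kyr

dip-slip = heave / cos(dip) = 169 m / cos(75°) = 653 m
rate = 653 m / 447 ka = 0.00146 m/yr = 1.46 m/kyr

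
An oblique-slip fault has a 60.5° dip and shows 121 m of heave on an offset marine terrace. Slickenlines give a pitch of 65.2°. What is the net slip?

271 m

dip-slip = heave / cos(dip) = 121 / cos(60.5°) = 245.7 m
net slip = dip-slip / sin(rake) = 245.7 / sin(65.2°) = 271 m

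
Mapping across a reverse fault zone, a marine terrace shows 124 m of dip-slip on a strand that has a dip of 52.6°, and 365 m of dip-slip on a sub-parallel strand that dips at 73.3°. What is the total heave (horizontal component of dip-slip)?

heave_A = 124 × cos(52.6°) = 75.31 m
heave_B = 365 × cos(73.3°) = 104.9 m
total = 75.31 + 104.9 = 180 m

180 m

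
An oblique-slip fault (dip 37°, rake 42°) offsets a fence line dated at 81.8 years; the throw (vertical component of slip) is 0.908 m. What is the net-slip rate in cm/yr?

2.76 cm/yr

dip-slip = throw / sin(dip) = 0.908 / sin(37°) = 1.509 m
net slip = dip-slip / sin(rake) = 1.509 / sin(42°) = 2.255 m
rate = 2.255 m / 81.8 years = 0.0276 m/yr = 2.76 cm/yr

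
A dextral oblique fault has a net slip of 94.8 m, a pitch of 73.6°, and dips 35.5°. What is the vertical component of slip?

52.8 m

dip-slip = net slip × sin(rake) = 94.8 m × sin(73.6°) = 90.94 m
throw = dip-slip × sin(dip) = 90.94 × sin(35.5°) = 52.8 m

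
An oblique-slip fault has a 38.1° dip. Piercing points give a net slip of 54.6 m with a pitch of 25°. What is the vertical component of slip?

14.2 m

dip-slip = net slip × sin(rake) = 54.6 m × sin(25°) = 23.07 m
throw = dip-slip × sin(dip) = 23.07 × sin(38.1°) = 14.2 m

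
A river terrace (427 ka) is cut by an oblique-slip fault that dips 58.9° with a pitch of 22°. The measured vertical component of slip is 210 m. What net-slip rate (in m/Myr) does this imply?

dip-slip = throw / sin(dip) = 210 / sin(58.9°) = 245.3 m
net slip = dip-slip / sin(rake) = 245.3 / sin(22°) = 654.7 m
rate = 654.7 m / 427 ka = 0.00153 m/yr = 1530 m/Myr

1530 m/Myr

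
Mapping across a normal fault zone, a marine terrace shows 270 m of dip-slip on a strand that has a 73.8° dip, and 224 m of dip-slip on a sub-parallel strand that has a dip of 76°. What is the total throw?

throw_A = 270 × sin(73.8°) = 259.3 m
throw_B = 224 × sin(76°) = 217.3 m
total = 259.3 + 217.3 = 477 m

477 m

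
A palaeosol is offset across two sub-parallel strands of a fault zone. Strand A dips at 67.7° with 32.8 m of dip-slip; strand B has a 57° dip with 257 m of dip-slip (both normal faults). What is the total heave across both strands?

heave_A = 32.8 × cos(67.7°) = 12.45 m
heave_B = 257 × cos(57°) = 140 m
total = 12.45 + 140 = 152 m

152 m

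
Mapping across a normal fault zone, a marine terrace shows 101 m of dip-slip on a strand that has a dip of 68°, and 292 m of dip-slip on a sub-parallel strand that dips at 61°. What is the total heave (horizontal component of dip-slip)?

179 m

heave_A = 101 × cos(68°) = 37.84 m
heave_B = 292 × cos(61°) = 141.6 m
total = 37.84 + 141.6 = 179 m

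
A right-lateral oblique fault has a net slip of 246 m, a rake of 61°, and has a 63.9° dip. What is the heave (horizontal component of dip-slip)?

94.7 m

dip-slip = net slip × sin(rake) = 246 m × sin(61°) = 215.2 m
heave = dip-slip × cos(dip) = 215.2 × cos(63.9°) = 94.7 m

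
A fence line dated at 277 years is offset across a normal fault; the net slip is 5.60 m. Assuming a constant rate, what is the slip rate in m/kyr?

20.2 m/kyr

rate = 5.60 m / 277 years = 0.0202 m/yr = 20.2 m/kyr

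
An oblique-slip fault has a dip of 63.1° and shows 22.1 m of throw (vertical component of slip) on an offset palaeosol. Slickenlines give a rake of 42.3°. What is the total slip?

36.8 m

dip-slip = throw / sin(dip) = 22.1 / sin(63.1°) = 24.78 m
net slip = dip-slip / sin(rake) = 24.78 / sin(42.3°) = 36.8 m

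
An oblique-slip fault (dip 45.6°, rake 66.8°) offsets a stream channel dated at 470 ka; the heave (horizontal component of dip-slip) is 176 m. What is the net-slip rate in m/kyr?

0.582 m/kyr

dip-slip = heave / cos(dip) = 176 / cos(45.6°) = 251.5 m
net slip = dip-slip / sin(rake) = 251.5 / sin(66.8°) = 273.7 m
rate = 273.7 m / 470 ka = 0.000582 m/yr = 0.582 m/kyr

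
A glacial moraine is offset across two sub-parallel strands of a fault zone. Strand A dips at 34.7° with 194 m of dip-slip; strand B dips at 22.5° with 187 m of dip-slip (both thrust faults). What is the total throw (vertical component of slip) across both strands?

182 m

throw_A = 194 × sin(34.7°) = 110.4 m
throw_B = 187 × sin(22.5°) = 71.56 m
total = 110.4 + 71.56 = 182 m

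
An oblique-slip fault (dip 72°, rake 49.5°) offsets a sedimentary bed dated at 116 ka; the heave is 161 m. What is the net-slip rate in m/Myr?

5910 m/Myr

dip-slip = heave / cos(dip) = 161 / cos(72°) = 521 m
net slip = dip-slip / sin(rake) = 521 / sin(49.5°) = 685.2 m
rate = 685.2 m / 116 ka = 0.00591 m/yr = 5910 m/Myr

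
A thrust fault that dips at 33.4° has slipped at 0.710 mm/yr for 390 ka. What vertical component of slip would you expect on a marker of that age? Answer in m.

152 m

dip-slip = rate × time = 0.710 mm/yr × 390 ka = 276.9 m
throw = dip-slip × sin(dip) = 276.9 × sin(33.4°) = 152 m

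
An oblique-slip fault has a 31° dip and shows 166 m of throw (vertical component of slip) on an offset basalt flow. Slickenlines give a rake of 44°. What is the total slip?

dip-slip = throw / sin(dip) = 166 / sin(31°) = 322.3 m
net slip = dip-slip / sin(rake) = 322.3 / sin(44°) = 464 m

464 m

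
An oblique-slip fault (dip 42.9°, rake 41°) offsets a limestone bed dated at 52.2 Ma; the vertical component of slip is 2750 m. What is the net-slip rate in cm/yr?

0.0118 cm/yr

dip-slip = throw / sin(dip) = 2750 / sin(42.9°) = 4040 m
net slip = dip-slip / sin(rake) = 4040 / sin(41°) = 6158 m
rate = 6158 m / 52.2 Ma = 0.000118 m/yr = 0.0118 cm/yr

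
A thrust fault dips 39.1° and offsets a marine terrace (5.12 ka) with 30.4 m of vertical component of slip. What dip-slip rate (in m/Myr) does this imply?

dip-slip = throw / sin(dip) = 30.4 m / sin(39.1°) = 48.20 m
rate = 48.20 m / 5.12 ka = 0.00941 m/yr = 9410 m/Myr

9410 m/Myr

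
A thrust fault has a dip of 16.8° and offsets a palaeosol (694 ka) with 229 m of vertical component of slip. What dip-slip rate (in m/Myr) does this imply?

1140 m/Myr

dip-slip = throw / sin(dip) = 229 m / sin(16.8°) = 792.3 m
rate = 792.3 m / 694 ka = 0.00114 m/yr = 1140 m/Myr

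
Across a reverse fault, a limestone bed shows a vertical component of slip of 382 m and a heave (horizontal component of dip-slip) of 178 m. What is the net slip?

net slip = √(throw² + heave²) = √(382² + 178²) = 421 m

421 m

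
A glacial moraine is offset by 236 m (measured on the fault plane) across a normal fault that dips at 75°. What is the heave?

heave = dip-slip × cos(dip) = 236 m × cos(75°) = 61.1 m

61.1 m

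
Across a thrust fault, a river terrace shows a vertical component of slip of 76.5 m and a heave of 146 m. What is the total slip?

165 m

net slip = √(throw² + heave²) = √(76.5² + 146²) = 165 m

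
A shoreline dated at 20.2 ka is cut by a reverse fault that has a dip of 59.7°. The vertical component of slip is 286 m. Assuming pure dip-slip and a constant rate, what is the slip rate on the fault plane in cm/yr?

1.64 cm/yr

dip-slip = throw / sin(dip) = 286 m / sin(59.7°) = 331.3 m
rate = 331.3 m / 20.2 ka = 0.0164 m/yr = 1.64 cm/yr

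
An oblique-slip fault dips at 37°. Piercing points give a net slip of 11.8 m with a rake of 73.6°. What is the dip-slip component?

11.3 m

dip-slip = net slip × sin(rake) = 11.8 m × sin(73.6°) = 11.3 m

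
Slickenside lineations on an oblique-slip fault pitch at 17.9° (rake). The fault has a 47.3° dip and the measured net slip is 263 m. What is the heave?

dip-slip = net slip × sin(rake) = 263 m × sin(17.9°) = 80.83 m
heave = dip-slip × cos(dip) = 80.83 × cos(47.3°) = 54.8 m

54.8 m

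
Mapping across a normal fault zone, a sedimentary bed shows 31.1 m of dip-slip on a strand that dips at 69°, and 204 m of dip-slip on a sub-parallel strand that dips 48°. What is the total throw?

181 m

throw_A = 31.1 × sin(69°) = 29.03 m
throw_B = 204 × sin(48°) = 151.6 m
total = 29.03 + 151.6 = 181 m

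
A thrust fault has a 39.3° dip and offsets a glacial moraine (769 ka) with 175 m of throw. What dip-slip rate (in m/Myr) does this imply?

359 m/Myr

dip-slip = throw / sin(dip) = 175 m / sin(39.3°) = 276.3 m
rate = 276.3 m / 769 ka = 0.000359 m/yr = 359 m/Myr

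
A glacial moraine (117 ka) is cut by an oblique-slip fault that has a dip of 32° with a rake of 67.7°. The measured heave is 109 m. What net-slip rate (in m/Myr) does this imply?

1190 m/Myr

dip-slip = heave / cos(dip) = 109 / cos(32°) = 128.5 m
net slip = dip-slip / sin(rake) = 128.5 / sin(67.7°) = 138.9 m
rate = 138.9 m / 117 ka = 0.00119 m/yr = 1190 m/Myr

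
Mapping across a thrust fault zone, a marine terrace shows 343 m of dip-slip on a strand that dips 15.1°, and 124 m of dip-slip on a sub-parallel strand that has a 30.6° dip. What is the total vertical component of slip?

throw_A = 343 × sin(15.1°) = 89.35 m
throw_B = 124 × sin(30.6°) = 63.12 m
total = 89.35 + 63.12 = 152 m

152 m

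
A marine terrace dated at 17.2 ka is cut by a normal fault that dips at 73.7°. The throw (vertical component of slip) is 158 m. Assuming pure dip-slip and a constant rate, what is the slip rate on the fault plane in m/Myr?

9570 m/Myr

dip-slip = throw / sin(dip) = 158 m / sin(73.7°) = 164.6 m
rate = 164.6 m / 17.2 ka = 0.00957 m/yr = 9570 m/Myr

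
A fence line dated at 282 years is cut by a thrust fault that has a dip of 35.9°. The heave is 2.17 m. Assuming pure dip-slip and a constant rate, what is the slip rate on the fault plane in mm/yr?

9.50 mm/yr

dip-slip = heave / cos(dip) = 2.17 m / cos(35.9°) = 2.679 m
rate = 2.679 m / 282 years = 0.00950 m/yr = 9.50 mm/yr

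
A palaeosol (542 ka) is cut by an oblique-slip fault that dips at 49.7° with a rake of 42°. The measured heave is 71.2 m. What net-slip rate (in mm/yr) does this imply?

0.304 mm/yr

dip-slip = heave / cos(dip) = 71.2 / cos(49.7°) = 110.1 m
net slip = dip-slip / sin(rake) = 110.1 / sin(42°) = 164.5 m
rate = 164.5 m / 542 ka = 0.000304 m/yr = 0.304 mm/yr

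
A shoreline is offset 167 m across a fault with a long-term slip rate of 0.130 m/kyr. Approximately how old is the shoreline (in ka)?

1280 ka

age = offset / rate = 167 m / (0.130 m/kyr) = 1.28e+06 yr = 1280 ka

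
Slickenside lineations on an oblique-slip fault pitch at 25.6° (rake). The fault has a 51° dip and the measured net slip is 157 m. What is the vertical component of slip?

dip-slip = net slip × sin(rake) = 157 m × sin(25.6°) = 67.84 m
throw = dip-slip × sin(dip) = 67.84 × sin(51°) = 52.7 m

52.7 m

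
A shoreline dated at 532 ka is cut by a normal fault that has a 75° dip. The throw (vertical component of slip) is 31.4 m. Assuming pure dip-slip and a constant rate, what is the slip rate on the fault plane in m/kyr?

0.0611 m/kyr

dip-slip = throw / sin(dip) = 31.4 m / sin(75°) = 32.51 m
rate = 32.51 m / 532 ka = 0.0000611 m/yr = 0.0611 m/kyr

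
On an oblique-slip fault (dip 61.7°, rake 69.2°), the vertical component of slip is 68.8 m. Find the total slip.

dip-slip = throw / sin(dip) = 68.8 / sin(61.7°) = 78.14 m
net slip = dip-slip / sin(rake) = 78.14 / sin(69.2°) = 83.6 m

83.6 m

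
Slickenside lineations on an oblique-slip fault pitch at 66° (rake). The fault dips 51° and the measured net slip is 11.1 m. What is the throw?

dip-slip = net slip × sin(rake) = 11.1 m × sin(66°) = 10.14 m
throw = dip-slip × sin(dip) = 10.14 × sin(51°) = 7.88 m

7.88 m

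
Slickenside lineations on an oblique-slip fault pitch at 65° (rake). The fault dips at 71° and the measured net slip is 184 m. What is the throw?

158 m

dip-slip = net slip × sin(rake) = 184 m × sin(65°) = 166.8 m
throw = dip-slip × sin(dip) = 166.8 × sin(71°) = 158 m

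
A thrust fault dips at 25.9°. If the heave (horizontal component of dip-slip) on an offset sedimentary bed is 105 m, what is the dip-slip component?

117 m

dip-slip = heave / cos(dip) = 105 / cos(25.9°) = 117 m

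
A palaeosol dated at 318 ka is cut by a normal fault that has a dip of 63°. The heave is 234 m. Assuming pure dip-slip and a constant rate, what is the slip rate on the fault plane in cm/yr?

dip-slip = heave / cos(dip) = 234 m / cos(63°) = 515.4 m
rate = 515.4 m / 318 ka = 0.00162 m/yr = 0.162 cm/yr

0.162 cm/yr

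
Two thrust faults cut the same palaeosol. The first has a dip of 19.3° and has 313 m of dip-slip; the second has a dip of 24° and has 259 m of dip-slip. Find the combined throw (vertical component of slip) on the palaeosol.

209 m

throw_A = 313 × sin(19.3°) = 103.5 m
throw_B = 259 × sin(24°) = 105.3 m
total = 103.5 + 105.3 = 209 m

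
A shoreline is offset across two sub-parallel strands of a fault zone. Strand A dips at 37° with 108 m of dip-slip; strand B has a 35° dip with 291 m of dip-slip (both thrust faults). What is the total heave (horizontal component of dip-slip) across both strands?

heave_A = 108 × cos(37°) = 86.25 m
heave_B = 291 × cos(35°) = 238.4 m
total = 86.25 + 238.4 = 325 m

325 m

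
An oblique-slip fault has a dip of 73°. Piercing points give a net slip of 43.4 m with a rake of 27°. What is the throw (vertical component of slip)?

dip-slip = net slip × sin(rake) = 43.4 m × sin(27°) = 19.70 m
throw = dip-slip × sin(dip) = 19.70 × sin(73°) = 18.8 m

18.8 m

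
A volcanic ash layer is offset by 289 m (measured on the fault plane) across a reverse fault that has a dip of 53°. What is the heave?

174 m

heave = dip-slip × cos(dip) = 289 m × cos(53°) = 174 m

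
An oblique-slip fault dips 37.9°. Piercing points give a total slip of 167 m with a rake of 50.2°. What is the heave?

101 m

dip-slip = net slip × sin(rake) = 167 m × sin(50.2°) = 128.3 m
heave = dip-slip × cos(dip) = 128.3 × cos(37.9°) = 101 m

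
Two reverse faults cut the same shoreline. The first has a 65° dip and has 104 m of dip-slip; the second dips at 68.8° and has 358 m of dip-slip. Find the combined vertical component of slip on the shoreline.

428 m

throw_A = 104 × sin(65°) = 94.26 m
throw_B = 358 × sin(68.8°) = 333.8 m
total = 94.26 + 333.8 = 428 m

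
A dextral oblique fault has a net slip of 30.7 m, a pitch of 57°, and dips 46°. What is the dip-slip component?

25.7 m

dip-slip = net slip × sin(rake) = 30.7 m × sin(57°) = 25.7 m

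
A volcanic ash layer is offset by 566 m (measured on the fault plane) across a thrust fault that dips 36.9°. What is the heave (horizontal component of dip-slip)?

heave = dip-slip × cos(dip) = 566 m × cos(36.9°) = 453 m

453 m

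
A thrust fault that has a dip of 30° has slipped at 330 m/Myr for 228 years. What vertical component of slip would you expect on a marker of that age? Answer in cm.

3.76 cm

dip-slip = rate × time = 330 m/Myr × 228 years = 0.07524 m
throw = dip-slip × sin(dip) = 0.07524 × sin(30°) = 0.0376 m = 3.76 cm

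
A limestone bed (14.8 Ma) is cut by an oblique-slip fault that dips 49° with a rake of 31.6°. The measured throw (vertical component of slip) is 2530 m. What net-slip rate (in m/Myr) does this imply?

432 m/Myr

dip-slip = throw / sin(dip) = 2530 / sin(49°) = 3352 m
net slip = dip-slip / sin(rake) = 3352 / sin(31.6°) = 6398 m
rate = 6398 m / 14.8 Ma = 0.000432 m/yr = 432 m/Myr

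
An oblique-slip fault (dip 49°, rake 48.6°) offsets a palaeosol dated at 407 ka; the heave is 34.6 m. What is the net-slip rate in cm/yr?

0.0173 cm/yr

dip-slip = heave / cos(dip) = 34.6 / cos(49°) = 52.74 m
net slip = dip-slip / sin(rake) = 52.74 / sin(48.6°) = 70.31 m
rate = 70.31 m / 407 ka = 0.000173 m/yr = 0.0173 cm/yr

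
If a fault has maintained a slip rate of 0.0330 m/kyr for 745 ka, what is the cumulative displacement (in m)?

24.6 m

slip = rate × time = 0.0330 m/kyr × 745 ka = 24.6 m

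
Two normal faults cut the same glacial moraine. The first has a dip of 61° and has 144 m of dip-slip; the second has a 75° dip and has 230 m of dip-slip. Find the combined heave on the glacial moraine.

heave_A = 144 × cos(61°) = 69.81 m
heave_B = 230 × cos(75°) = 59.53 m
total = 69.81 + 59.53 = 129 m

129 m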